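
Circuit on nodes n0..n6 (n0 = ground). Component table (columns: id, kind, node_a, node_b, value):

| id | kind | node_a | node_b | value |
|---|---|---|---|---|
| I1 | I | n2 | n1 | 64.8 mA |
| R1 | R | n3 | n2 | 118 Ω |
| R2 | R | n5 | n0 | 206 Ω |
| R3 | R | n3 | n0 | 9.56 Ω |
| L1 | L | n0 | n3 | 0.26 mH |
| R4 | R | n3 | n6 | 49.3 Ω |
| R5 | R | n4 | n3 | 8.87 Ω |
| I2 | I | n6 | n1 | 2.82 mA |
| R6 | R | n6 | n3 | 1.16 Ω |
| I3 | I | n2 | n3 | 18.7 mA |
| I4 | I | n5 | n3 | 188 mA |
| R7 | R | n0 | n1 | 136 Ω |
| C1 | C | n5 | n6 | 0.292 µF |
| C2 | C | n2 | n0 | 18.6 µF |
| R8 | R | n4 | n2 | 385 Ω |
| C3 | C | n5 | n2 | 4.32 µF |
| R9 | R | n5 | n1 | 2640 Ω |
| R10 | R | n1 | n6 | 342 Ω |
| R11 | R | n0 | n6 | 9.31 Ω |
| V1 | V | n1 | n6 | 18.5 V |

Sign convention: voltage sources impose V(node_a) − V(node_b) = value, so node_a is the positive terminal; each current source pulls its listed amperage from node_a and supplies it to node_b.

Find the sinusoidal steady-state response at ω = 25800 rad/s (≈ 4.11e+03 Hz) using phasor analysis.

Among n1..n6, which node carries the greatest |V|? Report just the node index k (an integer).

MNA unknowns: 6 node voltages V₁..V_6 plus 1 source current (V1)
I1: z[2]−=0.0648, z[1]+=0.0648
R1: Y=0.008475+0.000j on G[3,2]
R2: Y=0.004854+0.000j on G[5,0]
R3: Y=0.1046+0.000j on G[3,0]
L1: Y=0.000-0.1491j on G[0,3]
R4: Y=0.02028+0.000j on G[3,6]
R5: Y=0.1127+0.000j on G[4,3]
I2: z[6]−=0.00282, z[1]+=0.00282
R6: Y=0.8621+0.000j on G[6,3]
I3: z[2]−=0.0187, z[3]+=0.0187
I4: z[5]−=0.188, z[3]+=0.188
R7: Y=0.007353+0.000j on G[0,1]
C1: Y=0.000+0.007534j on G[5,6]
C2: Y=0.000+0.4799j on G[2,0]
R8: Y=0.002597+0.000j on G[4,2]
C3: Y=0.000+0.1115j on G[5,2]
R9: Y=0.0003788+0.000j on G[5,1]
R10: Y=0.002924+0.000j on G[1,6]
R11: Y=0.1074+0.000j on G[0,6]
V1: row V1−V6=18.5, i_V1 at 1,6
solve → V1=18.75+0.2474j, V2=-0.02172+0.5129j, V3=0.3838+0.2817j, V4=0.3747+0.2870j, V5=-0.09238+2.012j, V6=0.2477+0.2474j
aux → i_V1=-0.1315-0.001151j

1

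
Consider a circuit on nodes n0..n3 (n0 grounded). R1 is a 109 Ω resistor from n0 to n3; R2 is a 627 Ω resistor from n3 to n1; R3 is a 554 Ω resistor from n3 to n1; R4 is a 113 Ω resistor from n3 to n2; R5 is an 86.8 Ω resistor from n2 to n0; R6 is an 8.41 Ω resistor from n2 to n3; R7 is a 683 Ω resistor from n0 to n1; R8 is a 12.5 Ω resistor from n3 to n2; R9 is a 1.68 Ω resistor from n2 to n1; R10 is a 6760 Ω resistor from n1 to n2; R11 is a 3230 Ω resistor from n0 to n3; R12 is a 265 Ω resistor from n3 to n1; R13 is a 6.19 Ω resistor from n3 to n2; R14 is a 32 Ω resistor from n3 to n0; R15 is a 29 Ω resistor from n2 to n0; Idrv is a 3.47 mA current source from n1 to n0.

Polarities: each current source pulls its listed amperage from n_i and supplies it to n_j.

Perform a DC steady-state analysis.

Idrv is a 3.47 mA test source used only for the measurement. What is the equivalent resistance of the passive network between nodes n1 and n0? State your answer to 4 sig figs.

R_eq = 13.45 Ω

Apply KCL at each of the 3 non-ground nodes and solve the resulting linear system.
Node n1: branches {R2, R3, R7, R9, R10, R12, Idrv} → V_1 = -0.04665
Node n2: branches {R4, R5, R6, R8, R9, R10, R13, R15} → V_2 = -0.04106
Node n3: branches {R1, R2, R3, R4, R6, R8, R11, R12, R13, R14} → V_3 = -0.03714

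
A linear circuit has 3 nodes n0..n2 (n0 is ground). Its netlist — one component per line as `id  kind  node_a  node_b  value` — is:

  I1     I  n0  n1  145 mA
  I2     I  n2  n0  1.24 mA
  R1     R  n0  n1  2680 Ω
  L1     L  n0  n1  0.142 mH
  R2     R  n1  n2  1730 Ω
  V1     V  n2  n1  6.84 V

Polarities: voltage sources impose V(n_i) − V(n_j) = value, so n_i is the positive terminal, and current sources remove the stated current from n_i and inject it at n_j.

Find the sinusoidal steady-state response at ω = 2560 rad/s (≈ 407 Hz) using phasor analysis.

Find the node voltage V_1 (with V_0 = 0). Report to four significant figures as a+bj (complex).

7.089e-06+0.05226j V

MNA unknowns: 2 node voltages V₁..V_2 plus 1 source current (V1)
I1: z[0]−=0.145, z[1]+=0.145
I2: z[2]−=0.00124, z[0]+=0.00124
R1: Y=0.0003731+0.000j on G[0,1]
L1: Y=0.000-2.751j on G[0,1]
R2: Y=0.0005780+0.000j on G[1,2]
V1: row V2−V1=6.84, i_V1 at 2,1
solve → V1=7.089e-06+0.05226j, V2=6.840+0.05226j
aux → i_V1=-0.005194+0.000j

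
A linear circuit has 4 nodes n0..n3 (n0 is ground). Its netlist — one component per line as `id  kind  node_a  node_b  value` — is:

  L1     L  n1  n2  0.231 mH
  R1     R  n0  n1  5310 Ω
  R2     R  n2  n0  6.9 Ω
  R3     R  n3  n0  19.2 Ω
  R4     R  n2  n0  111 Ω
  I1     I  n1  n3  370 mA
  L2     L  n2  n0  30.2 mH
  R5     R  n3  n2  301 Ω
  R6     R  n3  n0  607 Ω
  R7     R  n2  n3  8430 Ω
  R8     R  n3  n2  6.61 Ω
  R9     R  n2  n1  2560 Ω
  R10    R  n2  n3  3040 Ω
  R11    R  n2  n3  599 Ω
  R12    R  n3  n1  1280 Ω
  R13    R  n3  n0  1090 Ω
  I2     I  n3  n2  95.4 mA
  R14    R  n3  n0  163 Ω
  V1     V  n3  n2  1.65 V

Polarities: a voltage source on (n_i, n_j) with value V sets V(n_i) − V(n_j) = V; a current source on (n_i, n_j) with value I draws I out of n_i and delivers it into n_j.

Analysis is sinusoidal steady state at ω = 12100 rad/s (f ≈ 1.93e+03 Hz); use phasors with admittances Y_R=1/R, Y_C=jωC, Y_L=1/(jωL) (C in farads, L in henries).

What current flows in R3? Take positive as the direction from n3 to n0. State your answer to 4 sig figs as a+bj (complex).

0.06164-0.0002624j A

Apply KCL at each of the 3 non-ground nodes and solve the resulting linear system.
Node n1: branches {L1, R1, I1, R9, R12} → V_1 = -0.4705-1.035j
Node n2: branches {L1, R2, R4, L2, R5, R7, R8, R9, R10, R11, I2, V1} → V_2 = -0.4666-0.005039j
Node n3: branches {R3, I1, R5, R6, R7, R8, R10, R11, R12, R13, I2, R14, V1} → V_3 = 1.183-0.005039j
Source currents: i(V1)=-0.05722-0.0004987j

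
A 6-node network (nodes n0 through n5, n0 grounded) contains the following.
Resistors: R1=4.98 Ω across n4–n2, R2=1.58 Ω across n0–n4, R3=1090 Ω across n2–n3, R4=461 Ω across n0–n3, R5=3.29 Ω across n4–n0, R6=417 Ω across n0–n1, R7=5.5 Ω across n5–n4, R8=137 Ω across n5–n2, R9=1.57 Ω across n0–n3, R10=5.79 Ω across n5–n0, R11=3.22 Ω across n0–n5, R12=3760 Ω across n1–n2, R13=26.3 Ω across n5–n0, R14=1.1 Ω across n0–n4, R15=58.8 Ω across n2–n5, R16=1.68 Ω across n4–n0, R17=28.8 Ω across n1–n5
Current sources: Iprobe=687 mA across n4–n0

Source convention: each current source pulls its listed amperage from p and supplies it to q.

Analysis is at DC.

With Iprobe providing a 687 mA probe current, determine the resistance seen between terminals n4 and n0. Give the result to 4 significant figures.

MNA unknowns: 5 node voltages V₁..V_5
R1: Y=0.2008 on G[4,2]
R2: Y=0.6329 on G[0,4]
R3: Y=0.0009174 on G[2,3]
R4: Y=0.002169 on G[0,3]
R5: Y=0.3040 on G[4,0]
R6: Y=0.002398 on G[0,1]
R7: Y=0.1818 on G[5,4]
R8: Y=0.007299 on G[5,2]
R9: Y=0.6369 on G[0,3]
R10: Y=0.1727 on G[5,0]
R11: Y=0.3106 on G[0,5]
R12: Y=0.0002660 on G[1,2]
R13: Y=0.03802 on G[5,0]
R14: Y=0.9091 on G[0,4]
R15: Y=0.01701 on G[2,5]
R16: Y=0.5952 on G[4,0]
R17: Y=0.03472 on G[1,5]
Iprobe: z[4]−=0.687, z[0]+=0.687
solve → V1=-0.07074, V2=-0.2436, V3=-0.0003491, V4=-0.2654, V5=-0.07430

R_eq = 0.3863 Ω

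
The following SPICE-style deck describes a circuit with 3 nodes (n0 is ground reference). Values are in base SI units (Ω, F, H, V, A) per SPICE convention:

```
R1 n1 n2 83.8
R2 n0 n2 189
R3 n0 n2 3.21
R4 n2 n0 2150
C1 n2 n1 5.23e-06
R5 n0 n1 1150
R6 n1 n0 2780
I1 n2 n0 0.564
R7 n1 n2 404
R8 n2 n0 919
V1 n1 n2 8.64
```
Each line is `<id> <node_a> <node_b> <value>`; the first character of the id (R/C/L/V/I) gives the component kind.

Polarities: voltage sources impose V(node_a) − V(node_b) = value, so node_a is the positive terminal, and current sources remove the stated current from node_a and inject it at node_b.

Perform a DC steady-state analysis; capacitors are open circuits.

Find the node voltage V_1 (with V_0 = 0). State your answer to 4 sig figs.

Apply KCL at each of the 2 non-ground nodes and solve the resulting linear system.
Node n1: branches {R1, C1, R5, R6, R7, V1} → V_1 = 6.842
Node n2: branches {R1, R2, R3, R4, C1, I1, R7, R8, V1} → V_2 = -1.798
Source currents: i(V1)=-0.1329

6.842 V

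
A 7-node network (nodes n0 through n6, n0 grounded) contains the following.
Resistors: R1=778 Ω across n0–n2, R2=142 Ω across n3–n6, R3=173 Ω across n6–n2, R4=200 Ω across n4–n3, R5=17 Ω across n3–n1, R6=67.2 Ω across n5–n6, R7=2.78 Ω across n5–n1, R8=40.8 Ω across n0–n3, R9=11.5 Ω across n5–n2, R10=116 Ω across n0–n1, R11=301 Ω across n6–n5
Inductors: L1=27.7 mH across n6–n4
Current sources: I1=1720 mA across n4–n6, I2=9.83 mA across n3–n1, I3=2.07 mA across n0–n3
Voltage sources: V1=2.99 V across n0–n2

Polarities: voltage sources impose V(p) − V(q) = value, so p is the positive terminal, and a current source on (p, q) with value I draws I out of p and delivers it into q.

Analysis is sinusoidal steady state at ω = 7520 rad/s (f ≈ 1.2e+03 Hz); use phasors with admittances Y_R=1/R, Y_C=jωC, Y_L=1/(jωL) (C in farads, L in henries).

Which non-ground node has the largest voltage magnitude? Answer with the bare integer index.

MNA unknowns: 6 node voltages V₁..V_6 plus 1 source current (V1)
R1: Y=0.001285+0.000j on G[0,2]
R2: Y=0.007042+0.000j on G[3,6]
R3: Y=0.005780+0.000j on G[6,2]
R4: Y=0.005000+0.000j on G[4,3]
L1: Y=0.000-0.004801j on G[6,4]
I1: z[4]−=1.72, z[6]+=1.72
R5: Y=0.05882+0.000j on G[3,1]
R6: Y=0.01488+0.000j on G[5,6]
R7: Y=0.3597+0.000j on G[5,1]
I2: z[3]−=0.00983, z[1]+=0.00983
R8: Y=0.02451+0.000j on G[0,3]
I3: z[0]−=0.00207, z[3]+=0.00207
R9: Y=0.08696+0.000j on G[5,2]
R10: Y=0.008621+0.000j on G[0,1]
R11: Y=0.003322+0.000j on G[6,5]
V1: row V0−V2=2.99, i_V1 at 0,2
solve → V1=-2.710-0.6240j, V2=-2.990+0.000j, V3=-8.471-7.793j, V4=-156.8-177.9j, V5=-1.860+0.5333j, V6=20.33+25.95j
aux → i_V1=-0.2369-0.1964j

4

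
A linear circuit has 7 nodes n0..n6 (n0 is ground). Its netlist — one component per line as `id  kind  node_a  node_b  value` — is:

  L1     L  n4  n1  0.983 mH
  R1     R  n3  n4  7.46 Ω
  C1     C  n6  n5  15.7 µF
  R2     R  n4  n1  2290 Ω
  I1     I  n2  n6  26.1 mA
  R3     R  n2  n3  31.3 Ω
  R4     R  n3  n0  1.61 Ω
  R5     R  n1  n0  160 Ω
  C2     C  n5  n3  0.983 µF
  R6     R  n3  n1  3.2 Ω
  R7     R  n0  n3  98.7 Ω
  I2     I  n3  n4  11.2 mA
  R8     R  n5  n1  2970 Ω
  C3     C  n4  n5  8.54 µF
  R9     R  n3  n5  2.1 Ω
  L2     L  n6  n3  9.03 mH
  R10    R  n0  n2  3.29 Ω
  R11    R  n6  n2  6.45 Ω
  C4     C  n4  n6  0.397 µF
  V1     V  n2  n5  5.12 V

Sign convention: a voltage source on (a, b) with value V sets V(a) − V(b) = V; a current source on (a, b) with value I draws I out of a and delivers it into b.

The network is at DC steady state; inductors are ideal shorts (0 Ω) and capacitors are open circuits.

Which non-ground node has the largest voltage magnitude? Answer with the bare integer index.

5

MNA unknowns: 6 node voltages V₁..V_6 plus 3 source currents (L1, L2, V1)
L1: row V4−V1=0, i_L1 at 4,1
R1: Y=0.1340 on G[3,4]
C1: Y=0.000 on G[6,5]
R2: Y=0.0004367 on G[4,1]
I1: z[2]−=0.0261, z[6]+=0.0261
R3: Y=0.03195 on G[2,3]
R4: Y=0.6211 on G[3,0]
R5: Y=0.006250 on G[1,0]
C2: Y=0.000 on G[5,3]
R6: Y=0.3125 on G[3,1]
R7: Y=0.01013 on G[0,3]
I2: z[3]−=0.0112, z[4]+=0.0112
R8: Y=0.0003367 on G[5,1]
C3: Y=0.000 on G[4,5]
R9: Y=0.4762 on G[3,5]
L2: row V6−V3=0, i_L2 at 6,3
R10: Y=0.3040 on G[0,2]
R11: Y=0.1550 on G[6,2]
C4: Y=0.000 on G[4,6]
V1: row V2−V5=5.12, i_V1 at 2,5
solve → V1=-0.8613, V2=1.880, V3=-0.8967, V4=-0.8613, V5=-3.240, V6=-0.8967
aux → i_L1=0.006462, i_L2=0.4566, i_V1=-1.117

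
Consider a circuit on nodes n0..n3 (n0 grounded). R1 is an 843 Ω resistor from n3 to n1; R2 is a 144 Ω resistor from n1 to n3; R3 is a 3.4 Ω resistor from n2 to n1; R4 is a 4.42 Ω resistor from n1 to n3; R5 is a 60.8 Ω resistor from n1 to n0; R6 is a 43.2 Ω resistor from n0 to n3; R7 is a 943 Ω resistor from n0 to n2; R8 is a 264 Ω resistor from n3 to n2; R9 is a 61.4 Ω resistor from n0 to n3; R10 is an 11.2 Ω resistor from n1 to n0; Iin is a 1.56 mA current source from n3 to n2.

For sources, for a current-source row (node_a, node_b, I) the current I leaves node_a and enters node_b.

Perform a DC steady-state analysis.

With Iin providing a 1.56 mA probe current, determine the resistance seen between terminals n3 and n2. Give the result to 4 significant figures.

R_eq = 6.990 Ω

Element admittances at DC:
  Y(R1) = 0.001186 S between n3,n1
  Y(R2) = 0.006944 S between n1,n3
  Y(R3) = 0.2941 S between n2,n1
  Y(R4) = 0.2262 S between n1,n3
  Y(R5) = 0.01645 S between n1,n0
  Y(R6) = 0.02315 S between n0,n3
  Y(R7) = 0.001060 S between n0,n2
  Y(R8) = 0.003788 S between n3,n2
  Y(R9) = 0.01629 S between n0,n3
  Y(R10) = 0.08929 S between n1,n0
  Iin: injects 0.00156 A into n2 (from n3)
Assemble and solve the 3×3 MNA system:
  V(n1)=0.001517  V(n2)=0.006657  V(n3)=-0.004248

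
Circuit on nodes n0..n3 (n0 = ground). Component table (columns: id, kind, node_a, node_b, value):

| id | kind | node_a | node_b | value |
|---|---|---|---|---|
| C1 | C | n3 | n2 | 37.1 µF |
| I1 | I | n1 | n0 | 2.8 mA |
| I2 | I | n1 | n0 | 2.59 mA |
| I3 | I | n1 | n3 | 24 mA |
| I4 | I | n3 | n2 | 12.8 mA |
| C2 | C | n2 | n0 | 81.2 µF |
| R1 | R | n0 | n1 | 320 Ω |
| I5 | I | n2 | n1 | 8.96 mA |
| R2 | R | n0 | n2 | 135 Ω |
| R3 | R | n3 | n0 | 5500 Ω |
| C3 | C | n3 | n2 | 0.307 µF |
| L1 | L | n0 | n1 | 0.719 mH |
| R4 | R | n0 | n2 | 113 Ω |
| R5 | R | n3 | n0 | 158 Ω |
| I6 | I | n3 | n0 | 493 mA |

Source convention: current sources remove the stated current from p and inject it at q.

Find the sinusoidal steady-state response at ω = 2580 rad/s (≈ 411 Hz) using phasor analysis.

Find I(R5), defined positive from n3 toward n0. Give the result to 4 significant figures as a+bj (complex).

Apply KCL at each of the 3 non-ground nodes and solve the resulting linear system.
Node n1: branches {I1, I2, I3, R1, I5, L1} → V_1 = -0.0002197-0.03790j
Node n2: branches {C1, I4, C2, I5, R2, C3, R4} → V_2 = -0.3950+2.224j
Node n3: branches {C1, I3, I4, R3, C3, R5, I6} → V_3 = -0.8778+7.157j

-0.005556+0.04529j A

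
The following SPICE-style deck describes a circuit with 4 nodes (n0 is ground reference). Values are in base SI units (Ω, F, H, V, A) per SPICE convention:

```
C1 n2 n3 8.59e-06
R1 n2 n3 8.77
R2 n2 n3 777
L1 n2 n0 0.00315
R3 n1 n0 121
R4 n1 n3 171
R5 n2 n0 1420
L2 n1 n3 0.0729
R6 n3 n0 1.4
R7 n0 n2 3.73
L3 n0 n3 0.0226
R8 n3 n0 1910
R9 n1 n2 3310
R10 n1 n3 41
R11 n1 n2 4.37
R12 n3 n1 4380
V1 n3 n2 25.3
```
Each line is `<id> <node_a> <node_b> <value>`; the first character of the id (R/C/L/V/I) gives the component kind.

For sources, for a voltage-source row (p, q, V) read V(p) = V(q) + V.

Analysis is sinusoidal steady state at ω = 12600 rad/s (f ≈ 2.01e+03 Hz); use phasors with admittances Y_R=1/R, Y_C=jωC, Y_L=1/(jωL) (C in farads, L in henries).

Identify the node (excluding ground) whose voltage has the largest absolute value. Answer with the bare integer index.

2

Apply KCL at each of the 3 non-ground nodes and solve the resulting linear system.
Node n1: branches {R3, R4, L2, R9, R10, R11, R12} → V_1 = -14.81-0.5133j
Node n2: branches {C1, R1, R2, L1, R5, R7, R9, R11, V1} → V_2 = -18.25-0.4380j
Node n3: branches {C1, R1, R2, R4, L2, R6, L3, R8, R10, R12, V1} → V_3 = 7.051-0.4380j
Source currents: i(V1)=-8.622-2.379j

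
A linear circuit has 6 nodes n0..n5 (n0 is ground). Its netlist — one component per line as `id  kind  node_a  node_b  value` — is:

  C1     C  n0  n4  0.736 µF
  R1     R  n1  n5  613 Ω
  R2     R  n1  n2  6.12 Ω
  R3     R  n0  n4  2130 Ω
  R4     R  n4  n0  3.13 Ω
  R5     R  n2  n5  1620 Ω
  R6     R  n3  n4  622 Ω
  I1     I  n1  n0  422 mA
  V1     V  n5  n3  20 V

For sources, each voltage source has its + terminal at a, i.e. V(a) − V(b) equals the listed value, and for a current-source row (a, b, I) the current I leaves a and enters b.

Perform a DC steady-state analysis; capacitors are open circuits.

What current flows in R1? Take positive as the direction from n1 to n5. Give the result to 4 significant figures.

-0.3065 A

Element admittances at DC:
  Y(C1) = 0.000 S between n0,n4
  Y(R1) = 0.001631 S between n1,n5
  Y(R2) = 0.1634 S between n1,n2
  Y(R3) = 0.0004695 S between n0,n4
  Y(R4) = 0.3195 S between n4,n0
  Y(R5) = 0.0006173 S between n2,n5
  Y(R6) = 0.001608 S between n3,n4
  I1: injects 0.422 A into n0 (from n1)
  V1: constraint V(n5)−V(n3) = 20
Assemble and solve the 6×6 MNA system:
  V(n1)=-431.7  V(n2)=-431.0  V(n3)=-263.8  V(n4)=-1.319  V(n5)=-243.8
  i(V1)=-0.4220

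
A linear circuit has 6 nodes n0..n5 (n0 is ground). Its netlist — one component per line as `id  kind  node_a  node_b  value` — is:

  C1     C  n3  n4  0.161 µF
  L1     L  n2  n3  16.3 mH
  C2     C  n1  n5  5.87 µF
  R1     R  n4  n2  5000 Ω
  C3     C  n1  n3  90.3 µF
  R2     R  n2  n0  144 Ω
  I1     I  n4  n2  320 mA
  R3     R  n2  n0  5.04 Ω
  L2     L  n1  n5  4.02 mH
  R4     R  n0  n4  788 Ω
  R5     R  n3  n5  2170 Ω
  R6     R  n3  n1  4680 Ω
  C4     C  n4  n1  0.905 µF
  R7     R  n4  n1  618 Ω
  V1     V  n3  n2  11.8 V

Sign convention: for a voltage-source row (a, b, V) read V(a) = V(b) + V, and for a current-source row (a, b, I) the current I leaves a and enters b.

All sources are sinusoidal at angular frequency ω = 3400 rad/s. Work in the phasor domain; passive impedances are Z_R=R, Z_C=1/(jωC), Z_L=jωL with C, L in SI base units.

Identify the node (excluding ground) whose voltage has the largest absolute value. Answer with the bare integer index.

MNA unknowns: 5 node voltages V₁..V_5 plus 1 source current (V1)
C1: Y=0.000+0.0005474j on G[3,4]
L1: Y=0.000-0.01804j on G[2,3]
C2: Y=0.000+0.01996j on G[1,5]
R1: Y=0.0002000+0.000j on G[4,2]
C3: Y=0.000+0.3070j on G[1,3]
R2: Y=0.006944+0.000j on G[2,0]
I1: z[4]−=0.32, z[2]+=0.32
R3: Y=0.1984+0.000j on G[2,0]
L2: Y=0.000-0.07316j on G[1,5]
R4: Y=0.001269+0.000j on G[0,4]
R5: Y=0.0004608+0.000j on G[3,5]
R6: Y=0.0002137+0.000j on G[3,1]
C4: Y=0.000+0.003077j on G[4,1]
R7: Y=0.001618+0.000j on G[4,1]
V1: row V3−V2=11.8, i_V1 at 3,2
solve → V1=11.83+0.4459j, V2=0.2111-0.3351j, V3=12.01-0.3351j, V4=-34.15+54.23j, V5=11.84+0.4474j
aux → i_V1=-0.2698+0.1332j

4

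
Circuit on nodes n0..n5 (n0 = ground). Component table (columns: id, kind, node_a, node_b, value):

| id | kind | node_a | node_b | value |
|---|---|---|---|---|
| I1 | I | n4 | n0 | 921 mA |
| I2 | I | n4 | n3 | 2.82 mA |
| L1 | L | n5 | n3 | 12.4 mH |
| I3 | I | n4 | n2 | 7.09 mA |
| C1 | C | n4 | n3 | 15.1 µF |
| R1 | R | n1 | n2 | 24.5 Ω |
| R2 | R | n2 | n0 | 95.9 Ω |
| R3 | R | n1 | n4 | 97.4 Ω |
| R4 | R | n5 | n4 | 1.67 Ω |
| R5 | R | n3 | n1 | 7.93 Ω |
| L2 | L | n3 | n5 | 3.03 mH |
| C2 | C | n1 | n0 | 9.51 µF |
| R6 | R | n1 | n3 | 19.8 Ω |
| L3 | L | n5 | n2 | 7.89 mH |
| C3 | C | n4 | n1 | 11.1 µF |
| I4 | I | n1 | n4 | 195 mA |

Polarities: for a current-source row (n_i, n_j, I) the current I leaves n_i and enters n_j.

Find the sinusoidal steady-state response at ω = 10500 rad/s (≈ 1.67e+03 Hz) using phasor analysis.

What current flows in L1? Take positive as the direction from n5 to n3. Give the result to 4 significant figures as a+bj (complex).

Apply KCL at each of the 5 non-ground nodes and solve the resulting linear system.
Node n1: branches {R1, R3, R5, C2, R6, C3, I4} → V_1 = -0.8483+9.282j
Node n2: branches {I3, R1, R2, L3} → V_2 = 0.5617+8.123j
Node n3: branches {I2, L1, C1, R5, L2, R6} → V_3 = -2.897+9.787j
Node n4: branches {I1, I2, I3, C1, R3, R4, C3, I4} → V_4 = -2.246+12.83j
Node n5: branches {L1, R4, L2, L3} → V_5 = -2.536+12.79j

0.02305-0.002773j A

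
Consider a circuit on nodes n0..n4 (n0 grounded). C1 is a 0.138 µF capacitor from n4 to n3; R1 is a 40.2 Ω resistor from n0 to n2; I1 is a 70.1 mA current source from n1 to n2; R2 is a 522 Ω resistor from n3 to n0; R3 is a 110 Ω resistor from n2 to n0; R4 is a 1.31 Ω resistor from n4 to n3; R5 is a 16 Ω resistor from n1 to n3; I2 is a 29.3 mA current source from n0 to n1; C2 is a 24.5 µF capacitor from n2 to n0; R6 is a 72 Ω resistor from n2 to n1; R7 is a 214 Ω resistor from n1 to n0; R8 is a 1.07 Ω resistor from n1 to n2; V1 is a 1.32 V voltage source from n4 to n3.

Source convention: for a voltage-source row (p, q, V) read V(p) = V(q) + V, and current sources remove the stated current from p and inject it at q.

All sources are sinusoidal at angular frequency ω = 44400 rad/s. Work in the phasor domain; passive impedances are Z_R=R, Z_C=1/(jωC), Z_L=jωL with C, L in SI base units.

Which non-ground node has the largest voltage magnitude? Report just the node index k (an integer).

MNA unknowns: 4 node voltages V₁..V_4 plus 1 source current (V1)
C1: Y=0.000+0.006127j on G[4,3]
R1: Y=0.02488+0.000j on G[0,2]
I1: z[1]−=0.0701, z[2]+=0.0701
R2: Y=0.001916+0.000j on G[3,0]
R3: Y=0.009091+0.000j on G[2,0]
R4: Y=0.7634+0.000j on G[4,3]
R5: Y=0.06250+0.000j on G[1,3]
I2: z[0]−=0.0293, z[1]+=0.0293
C2: Y=0.000+1.088j on G[2,0]
R6: Y=0.01389+0.000j on G[2,1]
R7: Y=0.004673+0.000j on G[1,0]
R8: Y=0.9346+0.000j on G[1,2]
V1: row V4−V3=1.32, i_V1 at 4,3
solve → V1=-0.04172-0.02697j, V2=0.001010-0.02715j, V3=-0.04048-0.02617j, V4=1.280-0.02617j
aux → i_V1=-1.008-0.008088j

4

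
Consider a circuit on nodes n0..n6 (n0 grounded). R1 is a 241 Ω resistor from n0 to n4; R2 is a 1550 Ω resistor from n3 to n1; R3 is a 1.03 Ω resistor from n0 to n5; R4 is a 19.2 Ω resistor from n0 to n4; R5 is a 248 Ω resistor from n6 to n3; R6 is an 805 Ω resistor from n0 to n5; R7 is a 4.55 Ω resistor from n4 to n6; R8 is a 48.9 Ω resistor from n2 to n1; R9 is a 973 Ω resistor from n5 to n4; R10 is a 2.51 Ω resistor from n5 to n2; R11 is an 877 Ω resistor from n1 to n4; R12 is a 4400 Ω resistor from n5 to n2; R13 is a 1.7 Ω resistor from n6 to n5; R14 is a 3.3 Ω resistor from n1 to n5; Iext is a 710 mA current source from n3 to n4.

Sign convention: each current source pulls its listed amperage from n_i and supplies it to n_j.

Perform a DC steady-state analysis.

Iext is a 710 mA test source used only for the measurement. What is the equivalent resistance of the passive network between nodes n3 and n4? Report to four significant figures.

Element admittances at DC:
  Y(R1) = 0.004149 S between n0,n4
  Y(R2) = 0.0006452 S between n3,n1
  Y(R3) = 0.9709 S between n0,n5
  Y(R4) = 0.05208 S between n0,n4
  Y(R5) = 0.004032 S between n6,n3
  Y(R6) = 0.001242 S between n0,n5
  Y(R7) = 0.2198 S between n4,n6
  Y(R8) = 0.02045 S between n2,n1
  Y(R9) = 0.001028 S between n5,n4
  Y(R10) = 0.3984 S between n5,n2
  Y(R11) = 0.001140 S between n1,n4
  Y(R12) = 0.0002273 S between n5,n2
  Y(R13) = 0.5882 S between n6,n5
  Y(R14) = 0.3030 S between n1,n5
  Iext: injects 0.71 A into n4 (from n3)
Assemble and solve the 6×6 MNA system:
  V(n1)=-0.4313  V(n2)=-0.1522  V(n3)=-152.0  V(n4)=2.385  V(n5)=-0.1379  V(n6)=-0.2095

R_eq = 217.5 Ω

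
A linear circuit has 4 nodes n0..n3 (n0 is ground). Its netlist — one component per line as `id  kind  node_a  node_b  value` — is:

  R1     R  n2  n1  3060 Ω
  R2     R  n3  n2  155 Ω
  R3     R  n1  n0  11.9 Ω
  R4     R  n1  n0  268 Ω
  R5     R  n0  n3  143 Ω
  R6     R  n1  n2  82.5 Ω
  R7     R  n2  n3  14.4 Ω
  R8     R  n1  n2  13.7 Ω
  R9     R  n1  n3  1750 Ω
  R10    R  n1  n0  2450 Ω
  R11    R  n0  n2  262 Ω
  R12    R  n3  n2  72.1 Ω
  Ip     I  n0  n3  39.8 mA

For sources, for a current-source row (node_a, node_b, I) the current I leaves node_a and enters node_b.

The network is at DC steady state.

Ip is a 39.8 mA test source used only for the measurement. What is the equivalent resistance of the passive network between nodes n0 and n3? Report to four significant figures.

R_eq = 26.18 Ω

MNA unknowns: 3 node voltages V₁..V_3
R1: Y=0.0003268 on G[2,1]
R2: Y=0.006452 on G[3,2]
R3: Y=0.08403 on G[1,0]
R4: Y=0.003731 on G[1,0]
R5: Y=0.006993 on G[0,3]
R6: Y=0.01212 on G[1,2]
R7: Y=0.06944 on G[2,3]
R8: Y=0.07299 on G[1,2]
R9: Y=0.0005714 on G[1,3]
R10: Y=0.0004082 on G[1,0]
R11: Y=0.003817 on G[0,2]
R12: Y=0.01387 on G[3,2]
Ip: z[0]−=0.0398, z[3]+=0.0398
solve → V1=0.3391, V2=0.6844, V3=1.042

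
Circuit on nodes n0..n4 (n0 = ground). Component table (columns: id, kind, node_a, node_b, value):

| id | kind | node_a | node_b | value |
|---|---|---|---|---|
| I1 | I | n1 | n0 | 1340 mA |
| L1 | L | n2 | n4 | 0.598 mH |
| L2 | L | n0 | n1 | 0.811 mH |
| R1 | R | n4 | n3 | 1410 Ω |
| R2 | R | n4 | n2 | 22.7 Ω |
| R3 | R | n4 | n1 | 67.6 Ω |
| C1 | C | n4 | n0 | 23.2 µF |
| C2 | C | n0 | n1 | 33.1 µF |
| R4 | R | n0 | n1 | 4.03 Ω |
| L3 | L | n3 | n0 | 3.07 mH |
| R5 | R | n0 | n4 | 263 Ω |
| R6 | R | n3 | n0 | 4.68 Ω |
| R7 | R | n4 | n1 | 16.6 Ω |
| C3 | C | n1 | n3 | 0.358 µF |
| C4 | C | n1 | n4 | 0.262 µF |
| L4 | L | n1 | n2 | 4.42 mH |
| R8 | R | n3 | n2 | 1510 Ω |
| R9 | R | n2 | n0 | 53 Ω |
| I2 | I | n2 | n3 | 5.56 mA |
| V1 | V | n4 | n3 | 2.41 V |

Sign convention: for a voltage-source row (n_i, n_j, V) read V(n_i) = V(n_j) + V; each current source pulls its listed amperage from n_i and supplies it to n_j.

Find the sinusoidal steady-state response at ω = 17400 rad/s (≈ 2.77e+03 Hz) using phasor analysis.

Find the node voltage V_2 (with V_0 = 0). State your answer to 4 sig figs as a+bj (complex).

Apply KCL at each of the 4 non-ground nodes and solve the resulting linear system.
Node n1: branches {I1, L2, R3, C2, R4, R7, C3, C4, L4} → V_1 = -1.240+1.760j
Node n2: branches {L1, R2, L4, R8, R9, I2} → V_2 = 0.4956-0.3383j
Node n3: branches {R1, L3, R6, C3, R8, I2, V1} → V_3 = -1.710-0.5457j
Node n4: branches {L1, R1, R2, R3, C1, R5, R7, C4, V1} → V_4 = 0.7004-0.5457j
Source currents: i(V1)=-0.3699-0.08766j

0.4956-0.3383j V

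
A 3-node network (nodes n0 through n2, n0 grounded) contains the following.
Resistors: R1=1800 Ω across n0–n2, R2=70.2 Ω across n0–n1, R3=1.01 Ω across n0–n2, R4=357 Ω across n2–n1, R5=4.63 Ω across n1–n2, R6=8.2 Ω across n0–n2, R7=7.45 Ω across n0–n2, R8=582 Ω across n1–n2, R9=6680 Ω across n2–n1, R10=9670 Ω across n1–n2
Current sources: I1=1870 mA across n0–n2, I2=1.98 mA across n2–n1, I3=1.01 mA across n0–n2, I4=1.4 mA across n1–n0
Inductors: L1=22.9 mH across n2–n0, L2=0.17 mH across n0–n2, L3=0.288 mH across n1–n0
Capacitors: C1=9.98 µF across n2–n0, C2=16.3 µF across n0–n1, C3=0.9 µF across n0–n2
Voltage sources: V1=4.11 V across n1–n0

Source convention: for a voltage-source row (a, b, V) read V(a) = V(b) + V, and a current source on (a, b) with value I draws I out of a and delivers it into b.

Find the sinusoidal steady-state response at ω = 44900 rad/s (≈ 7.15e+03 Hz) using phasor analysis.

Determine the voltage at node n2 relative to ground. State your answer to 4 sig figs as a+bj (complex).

1.786-0.4340j V

Apply KCL at each of the 2 non-ground nodes and solve the resulting linear system.
Node n1: branches {R2, I2, R4, R5, I4, R8, R9, L3, R10, C2, V1} → V_1 = 4.110+0.000j
Node n2: branches {R1, I1, I2, R3, R4, I3, R5, R6, L1, C1, L2, R7, R8, R9, R10, C3} → V_2 = 1.786-0.4340j
Source currents: i(V1)=-0.5709-2.786j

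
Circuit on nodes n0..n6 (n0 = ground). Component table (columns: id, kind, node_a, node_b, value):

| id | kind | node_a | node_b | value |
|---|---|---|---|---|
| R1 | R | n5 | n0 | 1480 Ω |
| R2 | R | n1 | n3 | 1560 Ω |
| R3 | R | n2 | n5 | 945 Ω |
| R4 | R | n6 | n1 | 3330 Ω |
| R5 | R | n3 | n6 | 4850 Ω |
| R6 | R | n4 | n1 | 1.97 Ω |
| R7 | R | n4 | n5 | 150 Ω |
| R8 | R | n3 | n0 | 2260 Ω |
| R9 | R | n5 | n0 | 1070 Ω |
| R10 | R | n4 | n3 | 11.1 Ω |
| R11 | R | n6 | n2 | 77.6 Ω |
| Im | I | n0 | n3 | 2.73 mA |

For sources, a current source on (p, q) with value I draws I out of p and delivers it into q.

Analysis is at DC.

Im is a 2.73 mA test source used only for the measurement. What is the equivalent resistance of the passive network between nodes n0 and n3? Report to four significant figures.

R_eq = 576.8 Ω

Element admittances at DC:
  Y(R1) = 0.0006757 S between n5,n0
  Y(R2) = 0.0006410 S between n1,n3
  Y(R3) = 0.001058 S between n2,n5
  Y(R4) = 0.0003003 S between n6,n1
  Y(R5) = 0.0002062 S between n3,n6
  Y(R6) = 0.5076 S between n4,n1
  Y(R7) = 0.006667 S between n4,n5
  Y(R8) = 0.0004425 S between n3,n0
  Y(R9) = 0.0009346 S between n5,n0
  Y(R10) = 0.09009 S between n4,n3
  Y(R11) = 0.01289 S between n6,n2
  Im: injects 0.00273 A into n3 (from n0)
Assemble and solve the 6×6 MNA system:
  V(n1)=1.553  V(n2)=1.357  V(n3)=1.575  V(n4)=1.553  V(n5)=1.263  V(n6)=1.365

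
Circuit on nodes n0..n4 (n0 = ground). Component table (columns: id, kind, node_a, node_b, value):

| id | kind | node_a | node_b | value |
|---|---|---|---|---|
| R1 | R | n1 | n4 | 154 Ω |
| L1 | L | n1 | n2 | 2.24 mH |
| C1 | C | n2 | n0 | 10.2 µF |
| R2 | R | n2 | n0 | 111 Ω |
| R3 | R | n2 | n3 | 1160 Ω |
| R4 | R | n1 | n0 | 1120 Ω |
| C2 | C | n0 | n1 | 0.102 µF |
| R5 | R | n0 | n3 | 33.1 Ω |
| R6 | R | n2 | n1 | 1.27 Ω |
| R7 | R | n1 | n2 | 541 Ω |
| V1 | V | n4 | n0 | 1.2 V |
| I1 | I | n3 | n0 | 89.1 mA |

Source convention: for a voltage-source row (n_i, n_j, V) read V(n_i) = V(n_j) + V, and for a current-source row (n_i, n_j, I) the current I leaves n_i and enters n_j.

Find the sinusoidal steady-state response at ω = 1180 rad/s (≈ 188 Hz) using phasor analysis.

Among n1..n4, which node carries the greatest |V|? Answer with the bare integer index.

Element admittances at ω=1180 rad/s:
  Y(R1) = 0.006494+0.000j S between n1,n4
  Y(L1) = 0.000-0.3783j S between n1,n2
  Y(C1) = 0.000+0.01204j S between n2,n0
  Y(R2) = 0.009009+0.000j S between n2,n0
  Y(R3) = 0.0008621+0.000j S between n2,n3
  Y(R4) = 0.0008929+0.000j S between n1,n0
  Y(C2) = 0.000+0.0001204j S between n0,n1
  Y(R5) = 0.03021+0.000j S between n0,n3
  Y(R6) = 0.7874+0.000j S between n2,n1
  Y(R7) = 0.001848+0.000j S between n1,n2
  V1: constraint V(n4)−V(n0) = 1.2
  I1: injects 0.0891 A into n0 (from n3)
Assemble and solve the 5×5 MNA system:
  V(n1)=0.2095-0.1413j  V(n2)=0.2036-0.1454j  V(n3)=-2.862-0.004035j  V(n4)=1.200+0.000j
  i(V1)=-0.006432-0.0009176j

3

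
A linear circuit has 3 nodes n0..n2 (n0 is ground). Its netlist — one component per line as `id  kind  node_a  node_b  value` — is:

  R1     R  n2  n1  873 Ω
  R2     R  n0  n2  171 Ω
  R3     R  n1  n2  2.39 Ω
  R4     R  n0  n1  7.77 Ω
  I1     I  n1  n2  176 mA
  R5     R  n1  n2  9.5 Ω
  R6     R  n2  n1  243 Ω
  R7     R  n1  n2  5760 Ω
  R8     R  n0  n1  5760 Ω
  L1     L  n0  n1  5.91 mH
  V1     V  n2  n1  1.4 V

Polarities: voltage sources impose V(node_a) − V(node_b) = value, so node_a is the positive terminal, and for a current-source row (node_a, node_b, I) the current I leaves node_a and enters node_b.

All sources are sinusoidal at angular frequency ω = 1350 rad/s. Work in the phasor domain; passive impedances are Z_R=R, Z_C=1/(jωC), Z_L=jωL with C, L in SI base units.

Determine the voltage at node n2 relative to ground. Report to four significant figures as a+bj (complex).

1.367-0.03031j V

Apply KCL at each of the 2 non-ground nodes and solve the resulting linear system.
Node n1: branches {R1, R3, R4, I1, R5, R6, R7, R8, L1, V1} → V_1 = -0.03258-0.03031j
Node n2: branches {R1, R2, R3, I1, R5, R6, R7, V1} → V_2 = 1.367-0.03031j
Source currents: i(V1)=-0.5727+0.0001772j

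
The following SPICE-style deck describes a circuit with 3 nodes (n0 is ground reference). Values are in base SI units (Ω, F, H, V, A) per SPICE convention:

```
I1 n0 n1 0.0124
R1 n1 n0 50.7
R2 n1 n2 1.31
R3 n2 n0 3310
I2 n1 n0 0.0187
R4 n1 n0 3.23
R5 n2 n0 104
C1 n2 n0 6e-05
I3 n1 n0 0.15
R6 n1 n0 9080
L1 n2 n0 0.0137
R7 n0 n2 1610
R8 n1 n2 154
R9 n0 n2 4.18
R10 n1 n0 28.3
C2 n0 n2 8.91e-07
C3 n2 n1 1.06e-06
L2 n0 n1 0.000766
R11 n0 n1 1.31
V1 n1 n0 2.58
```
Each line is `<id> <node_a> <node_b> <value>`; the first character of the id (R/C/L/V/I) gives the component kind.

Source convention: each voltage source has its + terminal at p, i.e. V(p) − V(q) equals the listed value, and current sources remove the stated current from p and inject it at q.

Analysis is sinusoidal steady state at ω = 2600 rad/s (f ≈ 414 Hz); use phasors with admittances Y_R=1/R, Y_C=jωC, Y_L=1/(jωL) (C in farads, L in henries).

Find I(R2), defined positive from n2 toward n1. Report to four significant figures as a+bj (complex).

-0.5066-0.1855j A

Apply KCL at each of the 2 non-ground nodes and solve the resulting linear system.
Node n1: branches {I1, R1, R2, I2, R4, I3, R6, R8, R10, C3, L2, R11, V1} → V_1 = 2.580+0.000j
Node n2: branches {R2, R3, R5, C1, L1, R7, R8, R9, C2, C3} → V_2 = 1.916-0.2430j
Source currents: i(V1)=-3.577+1.107j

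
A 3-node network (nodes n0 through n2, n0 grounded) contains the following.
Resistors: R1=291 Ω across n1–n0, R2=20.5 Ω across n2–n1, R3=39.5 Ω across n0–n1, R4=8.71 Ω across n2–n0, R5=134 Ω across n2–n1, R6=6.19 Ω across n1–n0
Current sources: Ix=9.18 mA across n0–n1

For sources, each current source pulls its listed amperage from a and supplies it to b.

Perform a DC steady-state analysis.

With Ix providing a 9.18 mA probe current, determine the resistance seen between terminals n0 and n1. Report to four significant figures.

R_eq = 4.385 Ω

MNA unknowns: 2 node voltages V₁..V_2
R1: Y=0.003436 on G[1,0]
R2: Y=0.04878 on G[2,1]
R3: Y=0.02532 on G[0,1]
R4: Y=0.1148 on G[2,0]
R5: Y=0.007463 on G[2,1]
R6: Y=0.1616 on G[1,0]
Ix: z[0]−=0.00918, z[1]+=0.00918
solve → V1=0.04025, V2=0.01324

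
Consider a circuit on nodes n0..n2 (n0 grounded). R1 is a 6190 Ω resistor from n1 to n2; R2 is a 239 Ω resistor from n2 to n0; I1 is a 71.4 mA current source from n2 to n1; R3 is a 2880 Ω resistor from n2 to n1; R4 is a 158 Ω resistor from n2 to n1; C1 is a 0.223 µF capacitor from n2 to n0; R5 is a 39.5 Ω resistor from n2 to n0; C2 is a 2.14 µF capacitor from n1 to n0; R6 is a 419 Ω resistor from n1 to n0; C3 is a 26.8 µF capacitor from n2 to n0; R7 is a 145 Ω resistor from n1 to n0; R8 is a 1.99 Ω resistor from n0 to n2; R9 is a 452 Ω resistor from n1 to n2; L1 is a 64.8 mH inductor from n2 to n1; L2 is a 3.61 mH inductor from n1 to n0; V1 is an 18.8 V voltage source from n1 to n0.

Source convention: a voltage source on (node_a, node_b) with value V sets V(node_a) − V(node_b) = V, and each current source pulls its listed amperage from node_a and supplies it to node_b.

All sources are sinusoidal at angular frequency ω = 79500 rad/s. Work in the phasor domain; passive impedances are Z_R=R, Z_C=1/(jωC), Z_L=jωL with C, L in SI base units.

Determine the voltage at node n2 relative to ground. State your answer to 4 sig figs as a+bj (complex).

Element admittances at ω=79500 rad/s:
  Y(R1) = 0.0001616+0.000j S between n1,n2
  Y(R2) = 0.004184+0.000j S between n2,n0
  I1: injects 0.0714 A into n1 (from n2)
  Y(R3) = 0.0003472+0.000j S between n2,n1
  Y(R4) = 0.006329+0.000j S between n2,n1
  Y(C1) = 0.000+0.01773j S between n2,n0
  Y(R5) = 0.02532+0.000j S between n2,n0
  Y(C2) = 0.000+0.1701j S between n1,n0
  Y(R6) = 0.002387+0.000j S between n1,n0
  Y(C3) = 0.000+2.131j S between n2,n0
  Y(R7) = 0.006897+0.000j S between n1,n0
  Y(R8) = 0.5025+0.000j S between n0,n2
  Y(R9) = 0.002212+0.000j S between n1,n2
  Y(L1) = 0.000-0.0001941j S between n2,n1
  Y(L2) = 0.000-0.003484j S between n1,n0
  V1: constraint V(n1)−V(n0) = 18.8
Assemble and solve the 3×3 MNA system:
  V(n1)=18.80+0.000j  V(n2)=0.009290-0.04363j
  i(V1)=-0.2732-3.130j

0.009290-0.04363j V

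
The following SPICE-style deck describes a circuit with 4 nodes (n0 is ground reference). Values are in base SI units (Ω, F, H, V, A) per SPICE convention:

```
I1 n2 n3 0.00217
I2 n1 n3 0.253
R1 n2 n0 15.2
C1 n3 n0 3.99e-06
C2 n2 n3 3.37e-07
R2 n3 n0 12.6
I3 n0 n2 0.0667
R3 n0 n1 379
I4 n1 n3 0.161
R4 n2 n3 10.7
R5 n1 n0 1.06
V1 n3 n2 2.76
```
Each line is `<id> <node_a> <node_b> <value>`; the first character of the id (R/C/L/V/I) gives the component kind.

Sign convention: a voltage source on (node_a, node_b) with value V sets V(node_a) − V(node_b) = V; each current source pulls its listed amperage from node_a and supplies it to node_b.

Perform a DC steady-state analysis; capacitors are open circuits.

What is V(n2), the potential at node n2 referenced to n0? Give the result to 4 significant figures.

1.803 V

MNA unknowns: 3 node voltages V₁..V_3 plus 1 source current (V1)
I1: z[2]−=0.00217, z[3]+=0.00217
I2: z[1]−=0.253, z[3]+=0.253
R1: Y=0.06579 on G[2,0]
C1: Y=0.000 on G[3,0]
C2: Y=0.000 on G[2,3]
R2: Y=0.07937 on G[3,0]
I3: z[0]−=0.0667, z[2]+=0.0667
R3: Y=0.002639 on G[0,1]
I4: z[1]−=0.161, z[3]+=0.161
R4: Y=0.09346 on G[2,3]
R5: Y=0.9434 on G[1,0]
V1: row V3−V2=2.76, i_V1 at 3,2
solve → V1=-0.4376, V2=1.803, V3=4.563
aux → i_V1=-0.2039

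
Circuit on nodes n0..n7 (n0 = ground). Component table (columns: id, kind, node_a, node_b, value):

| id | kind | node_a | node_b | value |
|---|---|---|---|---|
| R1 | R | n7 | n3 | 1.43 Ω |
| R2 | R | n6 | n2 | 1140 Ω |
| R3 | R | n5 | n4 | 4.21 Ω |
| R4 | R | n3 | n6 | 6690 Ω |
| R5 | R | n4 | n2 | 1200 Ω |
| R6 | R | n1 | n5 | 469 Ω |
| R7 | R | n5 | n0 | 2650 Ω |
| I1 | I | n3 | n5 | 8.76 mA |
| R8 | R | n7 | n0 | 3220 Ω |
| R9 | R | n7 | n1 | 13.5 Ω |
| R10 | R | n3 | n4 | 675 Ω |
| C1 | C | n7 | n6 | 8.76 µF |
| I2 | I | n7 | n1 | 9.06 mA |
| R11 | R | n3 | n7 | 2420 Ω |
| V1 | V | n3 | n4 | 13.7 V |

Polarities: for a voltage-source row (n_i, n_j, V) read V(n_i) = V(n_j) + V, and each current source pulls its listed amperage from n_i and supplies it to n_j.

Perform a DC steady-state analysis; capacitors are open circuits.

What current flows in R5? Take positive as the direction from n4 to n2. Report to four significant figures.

-0.001517 A

MNA unknowns: 7 node voltages V₁..V_7 plus 1 source current (V1)
R1: Y=0.6993 on G[7,3]
R2: Y=0.0008772 on G[6,2]
R3: Y=0.2375 on G[5,4]
R4: Y=0.0001495 on G[3,6]
R5: Y=0.0008333 on G[4,2]
R6: Y=0.002132 on G[1,5]
R7: Y=0.0003774 on G[5,0]
I1: z[3]−=0.00876, z[5]+=0.00876
R8: Y=0.0003106 on G[7,0]
R9: Y=0.07407 on G[7,1]
R10: Y=0.001481 on G[3,4]
C1: Y=0.000 on G[7,6]
I2: z[7]−=0.00906, z[1]+=0.00906
R11: Y=0.0004132 on G[3,7]
V1: row V3−V4=13.7, i_V1 at 3,4
solve → V1=7.142, V2=-4.435, V3=7.444, V4=-6.256, V5=-6.091, V6=-2.706, V7=7.401
aux → i_V1=-0.06109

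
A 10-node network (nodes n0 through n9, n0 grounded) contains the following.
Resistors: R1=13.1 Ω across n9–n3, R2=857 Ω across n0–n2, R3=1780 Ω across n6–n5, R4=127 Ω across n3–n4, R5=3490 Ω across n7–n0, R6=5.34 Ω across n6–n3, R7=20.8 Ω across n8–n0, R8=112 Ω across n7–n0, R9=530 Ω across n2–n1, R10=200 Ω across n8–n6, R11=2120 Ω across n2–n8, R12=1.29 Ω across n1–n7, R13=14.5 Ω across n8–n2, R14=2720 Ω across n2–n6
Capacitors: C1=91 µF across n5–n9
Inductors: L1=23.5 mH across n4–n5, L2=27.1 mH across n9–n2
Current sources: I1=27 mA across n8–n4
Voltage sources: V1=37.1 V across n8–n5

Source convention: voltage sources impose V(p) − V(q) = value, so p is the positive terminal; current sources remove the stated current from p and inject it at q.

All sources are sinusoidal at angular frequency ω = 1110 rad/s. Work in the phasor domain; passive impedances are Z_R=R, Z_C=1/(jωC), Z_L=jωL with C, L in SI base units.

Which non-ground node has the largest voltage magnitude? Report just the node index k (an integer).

Element admittances at ω=1110 rad/s:
  Y(R1) = 0.07634+0.000j S between n9,n3
  Y(R2) = 0.001167+0.000j S between n0,n2
  Y(R3) = 0.0005618+0.000j S between n6,n5
  Y(R4) = 0.007874+0.000j S between n3,n4
  Y(R5) = 0.0002865+0.000j S between n7,n0
  Y(R6) = 0.1873+0.000j S between n6,n3
  Y(R7) = 0.04808+0.000j S between n8,n0
  Y(R8) = 0.008929+0.000j S between n7,n0
  Y(R9) = 0.001887+0.000j S between n2,n1
  Y(R10) = 0.005000+0.000j S between n8,n6
  Y(R11) = 0.0004717+0.000j S between n2,n8
  Y(R12) = 0.7752+0.000j S between n1,n7
  Y(C1) = 0.000+0.1010j S between n5,n9
  Y(R13) = 0.06897+0.000j S between n8,n2
  Y(L1) = 0.000-0.03834j S between n4,n5
  Y(R14) = 0.0003676+0.000j S between n2,n6
  I1: injects 0.027 A into n4 (from n8)
  Y(L2) = 0.000-0.03324j S between n9,n2
  V1: constraint V(n8)−V(n5) = 37.1
Assemble and solve the 10×10 MNA system:
  V(n1)=-2.087+2.538j  V(n2)=-12.16+14.79j  V(n3)=-42.54-10.96j  V(n4)=-34.52-1.782j  V(n5)=-36.41-0.8396j  V(n6)=-41.35-10.62j  V(n7)=-2.063+2.508j  V(n8)=0.6906-0.8396j  V(n9)=-46.30-12.74j
  i(V1)=-1.163+1.077j

9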